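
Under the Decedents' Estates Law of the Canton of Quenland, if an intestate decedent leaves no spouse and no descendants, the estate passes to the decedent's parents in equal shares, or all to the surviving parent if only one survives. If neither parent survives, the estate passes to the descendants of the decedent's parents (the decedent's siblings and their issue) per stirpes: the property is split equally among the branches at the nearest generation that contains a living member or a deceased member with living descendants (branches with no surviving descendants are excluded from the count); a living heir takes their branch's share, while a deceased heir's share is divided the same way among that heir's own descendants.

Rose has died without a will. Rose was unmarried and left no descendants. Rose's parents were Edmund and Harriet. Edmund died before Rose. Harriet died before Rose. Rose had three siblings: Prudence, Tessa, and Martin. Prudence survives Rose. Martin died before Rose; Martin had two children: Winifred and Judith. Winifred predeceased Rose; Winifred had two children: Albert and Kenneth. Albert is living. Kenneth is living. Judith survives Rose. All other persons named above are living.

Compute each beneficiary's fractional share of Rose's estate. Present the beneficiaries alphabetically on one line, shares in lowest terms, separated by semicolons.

Neither parent survives and there are no descendants, so the estate passes to Rose's siblings and their issue per stirpes.
The estate is divided into 3 equal shares of 1/3 among Prudence, Tessa, Martin.
Prudence is living and takes 1/3.
Tessa is living and takes 1/3.
Martin predeceased; the 1/3 allotted to Martin's branch passes to Martin's issue by representation.
The 1/3 is divided into 2 equal shares of 1/6 among Winifred, Judith.
Winifred predeceased; the 1/6 allotted to Winifred's branch passes to Winifred's issue by representation.
The 1/6 is divided into 2 equal shares of 1/12 among Albert, Kenneth.
Albert is living and takes 1/12.
Kenneth is living and takes 1/12.
Judith is living and takes 1/6.

Albert 1/12; Judith 1/6; Kenneth 1/12; Prudence 1/3; Tessa 1/3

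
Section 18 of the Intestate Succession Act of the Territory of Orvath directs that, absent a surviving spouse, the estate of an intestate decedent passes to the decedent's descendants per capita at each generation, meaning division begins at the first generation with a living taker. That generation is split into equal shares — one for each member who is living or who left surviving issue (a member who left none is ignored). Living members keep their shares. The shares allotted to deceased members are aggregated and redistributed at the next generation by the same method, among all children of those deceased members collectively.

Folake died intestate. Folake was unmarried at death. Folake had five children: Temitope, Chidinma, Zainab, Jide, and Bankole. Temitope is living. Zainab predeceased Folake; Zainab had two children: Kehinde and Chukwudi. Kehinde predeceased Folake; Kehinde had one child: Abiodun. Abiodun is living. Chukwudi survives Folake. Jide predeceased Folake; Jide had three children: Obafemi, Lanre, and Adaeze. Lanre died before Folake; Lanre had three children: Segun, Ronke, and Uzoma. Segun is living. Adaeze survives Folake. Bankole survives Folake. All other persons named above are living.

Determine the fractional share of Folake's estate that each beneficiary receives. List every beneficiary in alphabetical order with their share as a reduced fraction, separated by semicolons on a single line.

Abiodun 1/25; Adaeze 2/25; Bankole 1/5; Chidinma 1/5; Chukwudi 2/25; Obafemi 2/25; Ronke 1/25; Segun 1/25; Temitope 1/5; Uzoma 1/25

There is no surviving spouse, so the entire estate passes to Folake's descendants per capita at each generation.
At generation 1 (Temitope, Chidinma, Zainab, Jide, Bankole) there are 5 shares of (1)/5 = 1/5 each.
Living: Temitope, Chidinma, and Bankole — each takes 1/5.
Deceased: Zainab and Jide. Their combined 2/5 is pooled and carried to generation 2.
At generation 2 (Kehinde, Chukwudi, Obafemi, Lanre, Adaeze) there are 5 shares of (2/5)/5 = 2/25 each.
Living: Chukwudi, Obafemi, and Adaeze — each takes 2/25.
Deceased: Kehinde and Lanre. Their combined 4/25 is pooled and carried to generation 3.
At generation 3 (Abiodun, Segun, Ronke, Uzoma) there are 4 shares of (4/25)/4 = 1/25 each.
Living: Abiodun, Segun, Ronke, and Uzoma — each takes 1/25.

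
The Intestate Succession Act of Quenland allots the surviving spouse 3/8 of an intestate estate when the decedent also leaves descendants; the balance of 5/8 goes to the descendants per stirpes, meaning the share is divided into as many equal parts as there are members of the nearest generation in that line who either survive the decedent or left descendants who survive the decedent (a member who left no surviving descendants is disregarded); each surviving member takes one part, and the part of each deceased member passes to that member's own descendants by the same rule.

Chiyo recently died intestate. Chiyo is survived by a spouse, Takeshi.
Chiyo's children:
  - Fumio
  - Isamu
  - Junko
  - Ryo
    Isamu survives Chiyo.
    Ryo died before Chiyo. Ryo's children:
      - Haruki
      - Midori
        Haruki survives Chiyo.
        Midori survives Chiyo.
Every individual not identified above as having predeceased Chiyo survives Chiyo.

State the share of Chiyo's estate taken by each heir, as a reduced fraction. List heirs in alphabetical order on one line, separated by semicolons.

Takeshi, as surviving spouse, takes 3/8.
The remaining 5/8 passes to Chiyo's descendants per stirpes.
The 5/8 is divided into 4 equal shares of 5/32 among Fumio, Isamu, Junko, Ryo.
Fumio is living and takes 5/32.
Isamu is living and takes 5/32.
Junko is living and takes 5/32.
Ryo predeceased; the 5/32 allotted to Ryo's branch passes to Ryo's issue by representation.
The 5/32 is divided into 2 equal shares of 5/64 among Haruki, Midori.
Haruki is living and takes 5/64.
Midori is living and takes 5/64.

Fumio 5/32; Haruki 5/64; Isamu 5/32; Junko 5/32; Midori 5/64; Takeshi 3/8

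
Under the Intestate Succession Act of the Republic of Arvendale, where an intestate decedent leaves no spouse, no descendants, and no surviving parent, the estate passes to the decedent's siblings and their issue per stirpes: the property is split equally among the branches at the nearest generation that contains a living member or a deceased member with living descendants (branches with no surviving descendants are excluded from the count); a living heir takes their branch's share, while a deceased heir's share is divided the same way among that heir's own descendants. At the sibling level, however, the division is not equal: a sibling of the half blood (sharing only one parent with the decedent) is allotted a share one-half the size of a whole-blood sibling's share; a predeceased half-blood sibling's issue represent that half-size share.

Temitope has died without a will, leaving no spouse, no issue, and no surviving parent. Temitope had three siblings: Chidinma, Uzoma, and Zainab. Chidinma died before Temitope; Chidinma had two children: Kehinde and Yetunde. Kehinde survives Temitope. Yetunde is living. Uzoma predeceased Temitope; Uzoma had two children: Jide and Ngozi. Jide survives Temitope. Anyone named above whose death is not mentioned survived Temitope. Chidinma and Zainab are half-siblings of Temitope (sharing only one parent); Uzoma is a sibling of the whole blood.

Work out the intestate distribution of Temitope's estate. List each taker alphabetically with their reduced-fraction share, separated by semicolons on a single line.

No spouse, descendants, or parent survives, so the estate passes to Temitope's siblings per stirpes.
Half-blood siblings count for one-half the weight of whole-blood siblings at the initial division.
Dividing 1 in proportion to weights (total weight 2): Chidinma (weight 1/2) → 1/4; Uzoma (weight 1) → 1/2; Zainab (weight 1/2) → 1/4.
Chidinma predeceased; the 1/4 allotted to Chidinma's branch passes to Chidinma's issue by representation.
The 1/4 is divided into 2 equal shares of 1/8 among Kehinde, Yetunde.
Kehinde is living and takes 1/8.
Yetunde is living and takes 1/8.
Uzoma predeceased; the 1/2 allotted to Uzoma's branch passes to Uzoma's issue by representation.
The 1/2 is divided into 2 equal shares of 1/4 among Jide, Ngozi.
Jide is living and takes 1/4.
Ngozi is living and takes 1/4.
Zainab is living and takes 1/4.

Jide 1/4; Kehinde 1/8; Ngozi 1/4; Yetunde 1/8; Zainab 1/4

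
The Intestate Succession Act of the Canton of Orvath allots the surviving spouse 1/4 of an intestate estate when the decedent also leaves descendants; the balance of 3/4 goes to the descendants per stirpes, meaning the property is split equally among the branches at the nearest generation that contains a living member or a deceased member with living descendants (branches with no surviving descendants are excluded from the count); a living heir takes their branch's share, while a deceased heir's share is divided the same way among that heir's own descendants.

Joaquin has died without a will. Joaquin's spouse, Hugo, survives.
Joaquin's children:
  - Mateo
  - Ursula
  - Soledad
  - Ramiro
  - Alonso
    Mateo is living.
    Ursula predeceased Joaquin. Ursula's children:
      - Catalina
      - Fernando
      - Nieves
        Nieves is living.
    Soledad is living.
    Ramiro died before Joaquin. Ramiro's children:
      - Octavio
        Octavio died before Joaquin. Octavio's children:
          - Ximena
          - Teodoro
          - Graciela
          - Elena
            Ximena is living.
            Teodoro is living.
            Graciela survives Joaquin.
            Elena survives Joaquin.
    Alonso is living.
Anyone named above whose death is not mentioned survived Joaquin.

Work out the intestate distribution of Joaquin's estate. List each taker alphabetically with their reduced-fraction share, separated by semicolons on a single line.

Hugo, as surviving spouse, takes 1/4.
The remaining 3/4 passes to Joaquin's descendants per stirpes.
The 3/4 is divided into 5 equal shares of 3/20 among Mateo, Ursula, Soledad, Ramiro, Alonso.
Mateo is living and takes 3/20.
Ursula predeceased; the 3/20 allotted to Ursula's branch passes to Ursula's issue by representation.
The 3/20 is divided into 3 equal shares of 1/20 among Catalina, Fernando, Nieves.
Catalina is living and takes 1/20.
Fernando is living and takes 1/20.
Nieves is living and takes 1/20.
Soledad is living and takes 3/20.
Ramiro predeceased; the 3/20 allotted to Ramiro's branch passes to Ramiro's issue by representation.
Octavio's line is the sole branch at this level, so the full 3/20 passes to Octavio's issue by representation.
The 3/20 is divided into 4 equal shares of 3/80 among Ximena, Teodoro, Graciela, Elena.
Ximena is living and takes 3/80.
Teodoro is living and takes 3/80.
Graciela is living and takes 3/80.
Elena is living and takes 3/80.
Alonso is living and takes 3/20.

Alonso 3/20; Catalina 1/20; Elena 3/80; Fernando 1/20; Graciela 3/80; Hugo 1/4; Mateo 3/20; Nieves 1/20; Soledad 3/20; Teodoro 3/80; Ximena 3/80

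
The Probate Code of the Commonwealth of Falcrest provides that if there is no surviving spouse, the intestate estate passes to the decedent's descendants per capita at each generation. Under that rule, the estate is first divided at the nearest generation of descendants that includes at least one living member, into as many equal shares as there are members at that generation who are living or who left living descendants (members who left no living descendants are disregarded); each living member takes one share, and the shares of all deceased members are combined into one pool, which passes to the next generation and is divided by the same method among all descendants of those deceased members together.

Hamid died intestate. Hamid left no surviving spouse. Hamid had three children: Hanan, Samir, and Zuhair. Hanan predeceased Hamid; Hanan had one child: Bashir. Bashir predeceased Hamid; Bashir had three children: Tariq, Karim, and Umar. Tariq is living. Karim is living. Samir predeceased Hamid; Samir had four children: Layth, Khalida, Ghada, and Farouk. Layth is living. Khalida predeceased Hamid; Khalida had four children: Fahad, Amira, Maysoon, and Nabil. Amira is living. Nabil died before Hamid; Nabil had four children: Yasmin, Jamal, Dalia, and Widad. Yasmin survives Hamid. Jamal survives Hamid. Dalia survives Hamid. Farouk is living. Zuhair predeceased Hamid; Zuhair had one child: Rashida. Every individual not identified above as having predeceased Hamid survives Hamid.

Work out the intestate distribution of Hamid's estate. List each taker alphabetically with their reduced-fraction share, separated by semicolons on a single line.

There is no surviving spouse, so the entire estate passes to Hamid's descendants per capita at each generation.
No one at generation 1 (Hanan, Samir, Zuhair) is living; moving to the next generation.
At generation 2 (Bashir, Layth, Khalida, Ghada, Farouk, Rashida) there are 6 shares of (1)/6 = 1/6 each.
Living: Layth, Ghada, Farouk, and Rashida — each takes 1/6.
Deceased: Bashir and Khalida. Their combined 1/3 is pooled and carried to generation 3.
At generation 3 (Tariq, Karim, Umar, Fahad, Amira, Maysoon, Nabil) there are 7 shares of (1/3)/7 = 1/21 each.
Living: Tariq, Karim, Umar, Fahad, Amira, and Maysoon — each takes 1/21.
Deceased: Nabil. That 1/21 share is carried to generation 4.
At generation 4 (Yasmin, Jamal, Dalia, Widad) there are 4 shares of (1/21)/4 = 1/84 each.
Living: Yasmin, Jamal, Dalia, and Widad — each takes 1/84.

Amira 1/21; Dalia 1/84; Fahad 1/21; Farouk 1/6; Ghada 1/6; Jamal 1/84; Karim 1/21; Layth 1/6; Maysoon 1/21; Rashida 1/6; Tariq 1/21; Umar 1/21; Widad 1/84; Yasmin 1/84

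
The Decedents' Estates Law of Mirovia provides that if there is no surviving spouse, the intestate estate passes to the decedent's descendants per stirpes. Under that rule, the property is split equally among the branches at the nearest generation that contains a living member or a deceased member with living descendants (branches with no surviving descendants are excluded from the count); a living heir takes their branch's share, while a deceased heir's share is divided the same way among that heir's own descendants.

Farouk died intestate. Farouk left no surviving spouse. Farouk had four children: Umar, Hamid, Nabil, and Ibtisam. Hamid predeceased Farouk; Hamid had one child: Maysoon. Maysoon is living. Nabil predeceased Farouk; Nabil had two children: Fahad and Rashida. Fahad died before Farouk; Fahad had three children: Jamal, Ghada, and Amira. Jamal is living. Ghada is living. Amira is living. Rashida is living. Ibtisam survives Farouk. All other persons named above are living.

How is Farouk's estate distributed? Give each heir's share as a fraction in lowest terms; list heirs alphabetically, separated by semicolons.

Amira 1/24; Ghada 1/24; Ibtisam 1/4; Jamal 1/24; Maysoon 1/4; Rashida 1/8; Umar 1/4

There is no surviving spouse, so the entire estate passes to Farouk's descendants per stirpes.
The estate is divided into 4 equal shares of 1/4 among Umar, Hamid, Nabil, Ibtisam.
Umar is living and takes 1/4.
Hamid predeceased; the 1/4 allotted to Hamid's branch passes to Hamid's issue by representation.
Maysoon is the sole taker at this level and receives the full 1/4.
Nabil predeceased; the 1/4 allotted to Nabil's branch passes to Nabil's issue by representation.
The 1/4 is divided into 2 equal shares of 1/8 among Fahad, Rashida.
Fahad predeceased; the 1/8 allotted to Fahad's branch passes to Fahad's issue by representation.
The 1/8 is divided into 3 equal shares of 1/24 among Jamal, Ghada, Amira.
Jamal is living and takes 1/24.
Ghada is living and takes 1/24.
Amira is living and takes 1/24.
Rashida is living and takes 1/8.
Ibtisam is living and takes 1/4.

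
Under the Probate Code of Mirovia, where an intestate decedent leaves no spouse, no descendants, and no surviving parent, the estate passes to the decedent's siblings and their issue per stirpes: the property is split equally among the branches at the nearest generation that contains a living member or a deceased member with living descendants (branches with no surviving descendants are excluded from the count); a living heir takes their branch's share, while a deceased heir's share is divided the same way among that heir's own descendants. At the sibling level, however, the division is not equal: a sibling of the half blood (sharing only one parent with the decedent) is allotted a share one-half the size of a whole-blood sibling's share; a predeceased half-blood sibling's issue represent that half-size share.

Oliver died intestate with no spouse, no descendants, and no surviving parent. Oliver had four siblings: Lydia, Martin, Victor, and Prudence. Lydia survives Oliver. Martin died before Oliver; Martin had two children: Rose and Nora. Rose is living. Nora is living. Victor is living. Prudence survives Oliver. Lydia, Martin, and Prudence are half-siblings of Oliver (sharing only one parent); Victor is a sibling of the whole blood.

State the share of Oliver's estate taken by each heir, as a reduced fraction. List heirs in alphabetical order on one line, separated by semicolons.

No spouse, descendants, or parent survives, so the estate passes to Oliver's siblings per stirpes.
Half-blood siblings count for one-half the weight of whole-blood siblings at the initial division.
Dividing 1 in proportion to weights (total weight 5/2): Lydia (weight 1/2) → 1/5; Martin (weight 1/2) → 1/5; Victor (weight 1) → 2/5; Prudence (weight 1/2) → 1/5.
Lydia is living and takes 1/5.
Martin predeceased; the 1/5 allotted to Martin's branch passes to Martin's issue by representation.
The 1/5 is divided into 2 equal shares of 1/10 among Rose, Nora.
Rose is living and takes 1/10.
Nora is living and takes 1/10.
Victor is living and takes 2/5.
Prudence is living and takes 1/5.

Lydia 1/5; Nora 1/10; Prudence 1/5; Rose 1/10; Victor 2/5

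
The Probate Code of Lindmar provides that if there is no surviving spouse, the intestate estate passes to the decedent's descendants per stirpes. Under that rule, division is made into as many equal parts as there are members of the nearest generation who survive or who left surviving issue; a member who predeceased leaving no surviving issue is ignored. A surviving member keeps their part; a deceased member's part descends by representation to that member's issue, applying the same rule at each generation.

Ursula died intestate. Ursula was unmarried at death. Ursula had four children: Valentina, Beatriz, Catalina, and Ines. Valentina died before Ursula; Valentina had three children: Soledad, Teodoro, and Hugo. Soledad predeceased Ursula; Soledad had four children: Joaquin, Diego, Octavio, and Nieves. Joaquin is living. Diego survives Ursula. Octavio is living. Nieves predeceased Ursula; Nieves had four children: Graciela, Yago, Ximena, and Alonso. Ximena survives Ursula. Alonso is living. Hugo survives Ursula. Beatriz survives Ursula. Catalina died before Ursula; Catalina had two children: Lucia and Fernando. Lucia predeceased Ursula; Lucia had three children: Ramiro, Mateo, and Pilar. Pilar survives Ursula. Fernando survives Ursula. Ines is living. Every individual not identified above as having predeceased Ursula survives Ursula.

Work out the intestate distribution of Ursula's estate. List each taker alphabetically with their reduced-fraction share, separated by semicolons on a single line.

There is no surviving spouse, so the entire estate passes to Ursula's descendants per stirpes.
The estate is divided into 4 equal shares of 1/4 among Valentina, Beatriz, Catalina, Ines.
Valentina predeceased; the 1/4 allotted to Valentina's branch passes to Valentina's issue by representation.
The 1/4 is divided into 3 equal shares of 1/12 among Soledad, Teodoro, Hugo.
Soledad predeceased; the 1/12 allotted to Soledad's branch passes to Soledad's issue by representation.
The 1/12 is divided into 4 equal shares of 1/48 among Joaquin, Diego, Octavio, Nieves.
Joaquin is living and takes 1/48.
Diego is living and takes 1/48.
Octavio is living and takes 1/48.
Nieves predeceased; the 1/48 allotted to Nieves's branch passes to Nieves's issue by representation.
The 1/48 is divided into 4 equal shares of 1/192 among Graciela, Yago, Ximena, Alonso.
Graciela is living and takes 1/192.
Yago is living and takes 1/192.
Ximena is living and takes 1/192.
Alonso is living and takes 1/192.
Teodoro is living and takes 1/12.
Hugo is living and takes 1/12.
Beatriz is living and takes 1/4.
Catalina predeceased; the 1/4 allotted to Catalina's branch passes to Catalina's issue by representation.
The 1/4 is divided into 2 equal shares of 1/8 among Lucia, Fernando.
Lucia predeceased; the 1/8 allotted to Lucia's branch passes to Lucia's issue by representation.
The 1/8 is divided into 3 equal shares of 1/24 among Ramiro, Mateo, Pilar.
Ramiro is living and takes 1/24.
Mateo is living and takes 1/24.
Pilar is living and takes 1/24.
Fernando is living and takes 1/8.
Ines is living and takes 1/4.

Alonso 1/192; Beatriz 1/4; Diego 1/48; Fernando 1/8; Graciela 1/192; Hugo 1/12; Ines 1/4; Joaquin 1/48; Mateo 1/24; Octavio 1/48; Pilar 1/24; Ramiro 1/24; Teodoro 1/12; Ximena 1/192; Yago 1/192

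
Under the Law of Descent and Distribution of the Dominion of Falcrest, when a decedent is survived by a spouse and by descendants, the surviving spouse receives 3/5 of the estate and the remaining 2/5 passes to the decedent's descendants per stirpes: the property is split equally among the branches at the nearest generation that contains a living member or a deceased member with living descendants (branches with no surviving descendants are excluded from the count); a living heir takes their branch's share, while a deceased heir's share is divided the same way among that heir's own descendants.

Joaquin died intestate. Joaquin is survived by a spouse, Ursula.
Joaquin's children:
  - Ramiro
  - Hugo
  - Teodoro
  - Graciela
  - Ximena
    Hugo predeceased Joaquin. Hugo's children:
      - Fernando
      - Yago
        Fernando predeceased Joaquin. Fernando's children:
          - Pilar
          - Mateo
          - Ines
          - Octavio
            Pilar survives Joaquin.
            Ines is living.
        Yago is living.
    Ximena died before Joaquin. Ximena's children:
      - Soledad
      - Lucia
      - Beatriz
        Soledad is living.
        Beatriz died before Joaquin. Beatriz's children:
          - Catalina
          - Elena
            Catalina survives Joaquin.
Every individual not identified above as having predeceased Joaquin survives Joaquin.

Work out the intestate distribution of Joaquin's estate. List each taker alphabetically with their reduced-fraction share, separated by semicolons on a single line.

Ursula, as surviving spouse, takes 3/5.
The remaining 2/5 passes to Joaquin's descendants per stirpes.
The 2/5 is divided into 5 equal shares of 2/25 among Ramiro, Hugo, Teodoro, Graciela, Ximena.
Ramiro is living and takes 2/25.
Hugo predeceased; the 2/25 allotted to Hugo's branch passes to Hugo's issue by representation.
The 2/25 is divided into 2 equal shares of 1/25 among Fernando, Yago.
Fernando predeceased; the 1/25 allotted to Fernando's branch passes to Fernando's issue by representation.
The 1/25 is divided into 4 equal shares of 1/100 among Pilar, Mateo, Ines, Octavio.
Pilar is living and takes 1/100.
Mateo is living and takes 1/100.
Ines is living and takes 1/100.
Octavio is living and takes 1/100.
Yago is living and takes 1/25.
Teodoro is living and takes 2/25.
Graciela is living and takes 2/25.
Ximena predeceased; the 2/25 allotted to Ximena's branch passes to Ximena's issue by representation.
The 2/25 is divided into 3 equal shares of 2/75 among Soledad, Lucia, Beatriz.
Soledad is living and takes 2/75.
Lucia is living and takes 2/75.
Beatriz predeceased; the 2/75 allotted to Beatriz's branch passes to Beatriz's issue by representation.
The 2/75 is divided into 2 equal shares of 1/75 among Catalina, Elena.
Catalina is living and takes 1/75.
Elena is living and takes 1/75.

Catalina 1/75; Elena 1/75; Graciela 2/25; Ines 1/100; Lucia 2/75; Mateo 1/100; Octavio 1/100; Pilar 1/100; Ramiro 2/25; Soledad 2/75; Teodoro 2/25; Ursula 3/5; Yago 1/25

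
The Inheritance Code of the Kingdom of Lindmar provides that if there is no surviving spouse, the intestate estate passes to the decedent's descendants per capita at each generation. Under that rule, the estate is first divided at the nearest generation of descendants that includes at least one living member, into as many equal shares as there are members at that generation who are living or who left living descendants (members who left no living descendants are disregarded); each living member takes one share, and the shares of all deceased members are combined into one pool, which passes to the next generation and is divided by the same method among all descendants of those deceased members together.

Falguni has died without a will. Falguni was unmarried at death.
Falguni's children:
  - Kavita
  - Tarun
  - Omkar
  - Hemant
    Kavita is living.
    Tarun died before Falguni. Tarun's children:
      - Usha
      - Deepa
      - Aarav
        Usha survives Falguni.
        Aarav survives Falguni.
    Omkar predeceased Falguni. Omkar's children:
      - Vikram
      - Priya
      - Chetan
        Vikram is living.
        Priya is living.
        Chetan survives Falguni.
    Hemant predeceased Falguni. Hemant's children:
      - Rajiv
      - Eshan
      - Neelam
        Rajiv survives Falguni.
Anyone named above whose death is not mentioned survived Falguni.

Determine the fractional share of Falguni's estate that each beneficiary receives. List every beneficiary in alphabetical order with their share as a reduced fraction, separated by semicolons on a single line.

There is no surviving spouse, so the entire estate passes to Falguni's descendants per capita at each generation.
At generation 1 (Kavita, Tarun, Omkar, Hemant) there are 4 shares of (1)/4 = 1/4 each.
Living: Kavita — each takes 1/4.
Deceased: Tarun, Omkar, and Hemant. Their combined 3/4 is pooled and carried to generation 2.
At generation 2 (Usha, Deepa, Aarav, Vikram, Priya, Chetan, Rajiv, Eshan, Neelam) there are 9 shares of (3/4)/9 = 1/12 each.
Living: Usha, Deepa, Aarav, Vikram, Priya, Chetan, Rajiv, Eshan, and Neelam — each takes 1/12.

Aarav 1/12; Chetan 1/12; Deepa 1/12; Eshan 1/12; Kavita 1/4; Neelam 1/12; Priya 1/12; Rajiv 1/12; Usha 1/12; Vikram 1/12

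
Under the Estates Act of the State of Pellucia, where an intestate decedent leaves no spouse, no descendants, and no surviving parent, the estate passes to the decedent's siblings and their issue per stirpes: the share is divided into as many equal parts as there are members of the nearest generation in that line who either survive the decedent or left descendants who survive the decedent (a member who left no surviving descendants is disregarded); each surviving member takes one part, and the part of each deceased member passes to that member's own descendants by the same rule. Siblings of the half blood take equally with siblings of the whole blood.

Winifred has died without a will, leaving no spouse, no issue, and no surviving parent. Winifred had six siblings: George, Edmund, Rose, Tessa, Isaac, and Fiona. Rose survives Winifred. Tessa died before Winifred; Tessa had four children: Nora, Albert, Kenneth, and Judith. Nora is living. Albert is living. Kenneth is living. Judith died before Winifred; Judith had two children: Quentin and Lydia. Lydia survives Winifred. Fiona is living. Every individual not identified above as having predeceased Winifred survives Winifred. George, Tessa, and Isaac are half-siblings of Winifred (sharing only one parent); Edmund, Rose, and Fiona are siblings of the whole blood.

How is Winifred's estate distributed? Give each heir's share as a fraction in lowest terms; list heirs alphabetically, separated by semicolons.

Albert 1/24; Edmund 1/6; Fiona 1/6; George 1/6; Isaac 1/6; Kenneth 1/24; Lydia 1/48; Nora 1/24; Quentin 1/48; Rose 1/6

No spouse, descendants, or parent survives, so the estate passes to Winifred's siblings per stirpes.
Half-blood and whole-blood siblings take equally under the stated rule.
The estate is divided into 6 equal shares of 1/6 among George, Edmund, Rose, Tessa, Isaac, Fiona.
George is living and takes 1/6.
Edmund is living and takes 1/6.
Rose is living and takes 1/6.
Tessa predeceased; the 1/6 allotted to Tessa's branch passes to Tessa's issue by representation.
The 1/6 is divided into 4 equal shares of 1/24 among Nora, Albert, Kenneth, Judith.
Nora is living and takes 1/24.
Albert is living and takes 1/24.
Kenneth is living and takes 1/24.
Judith predeceased; the 1/24 allotted to Judith's branch passes to Judith's issue by representation.
The 1/24 is divided into 2 equal shares of 1/48 among Quentin, Lydia.
Quentin is living and takes 1/48.
Lydia is living and takes 1/48.
Isaac is living and takes 1/6.
Fiona is living and takes 1/6.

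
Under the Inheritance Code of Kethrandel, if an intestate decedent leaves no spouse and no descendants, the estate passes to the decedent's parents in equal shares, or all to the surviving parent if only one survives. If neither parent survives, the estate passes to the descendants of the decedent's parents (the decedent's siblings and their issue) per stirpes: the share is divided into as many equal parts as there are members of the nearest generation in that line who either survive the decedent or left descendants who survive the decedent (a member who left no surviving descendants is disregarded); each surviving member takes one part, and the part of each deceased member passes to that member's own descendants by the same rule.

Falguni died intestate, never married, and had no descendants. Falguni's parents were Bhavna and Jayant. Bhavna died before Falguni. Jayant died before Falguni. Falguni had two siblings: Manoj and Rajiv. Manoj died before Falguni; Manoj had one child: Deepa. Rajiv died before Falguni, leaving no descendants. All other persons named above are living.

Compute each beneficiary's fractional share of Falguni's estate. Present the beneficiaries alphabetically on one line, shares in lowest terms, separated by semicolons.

Deepa 1

Neither parent survives and there are no descendants, so the estate passes to Falguni's siblings and their issue per stirpes.
Rajiv left no surviving issue, so that branch lapses and is disregarded.
Manoj's line is the sole branch at this level, so the full 1 passes to Manoj's issue by representation.
Deepa is the sole taker at this level and receives the full 1.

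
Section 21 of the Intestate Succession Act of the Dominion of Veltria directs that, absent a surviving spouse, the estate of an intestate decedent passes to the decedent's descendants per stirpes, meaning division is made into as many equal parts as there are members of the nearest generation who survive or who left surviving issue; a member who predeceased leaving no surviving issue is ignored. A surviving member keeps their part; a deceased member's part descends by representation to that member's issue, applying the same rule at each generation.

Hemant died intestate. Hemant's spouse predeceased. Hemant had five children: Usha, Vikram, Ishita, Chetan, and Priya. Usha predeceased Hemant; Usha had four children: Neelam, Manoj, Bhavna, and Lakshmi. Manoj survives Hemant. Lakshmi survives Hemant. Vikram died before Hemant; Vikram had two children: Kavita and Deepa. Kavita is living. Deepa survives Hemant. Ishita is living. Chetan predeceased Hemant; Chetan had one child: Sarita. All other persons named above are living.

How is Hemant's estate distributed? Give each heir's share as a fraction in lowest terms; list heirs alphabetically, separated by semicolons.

Bhavna 1/20; Deepa 1/10; Ishita 1/5; Kavita 1/10; Lakshmi 1/20; Manoj 1/20; Neelam 1/20; Priya 1/5; Sarita 1/5

There is no surviving spouse, so the entire estate passes to Hemant's descendants per stirpes.
The estate is divided into 5 equal shares of 1/5 among Usha, Vikram, Ishita, Chetan, Priya.
Usha predeceased; the 1/5 allotted to Usha's branch passes to Usha's issue by representation.
The 1/5 is divided into 4 equal shares of 1/20 among Neelam, Manoj, Bhavna, Lakshmi.
Neelam is living and takes 1/20.
Manoj is living and takes 1/20.
Bhavna is living and takes 1/20.
Lakshmi is living and takes 1/20.
Vikram predeceased; the 1/5 allotted to Vikram's branch passes to Vikram's issue by representation.
The 1/5 is divided into 2 equal shares of 1/10 among Kavita, Deepa.
Kavita is living and takes 1/10.
Deepa is living and takes 1/10.
Ishita is living and takes 1/5.
Chetan predeceased; the 1/5 allotted to Chetan's branch passes to Chetan's issue by representation.
Sarita is the sole taker at this level and receives the full 1/5.
Priya is living and takes 1/5.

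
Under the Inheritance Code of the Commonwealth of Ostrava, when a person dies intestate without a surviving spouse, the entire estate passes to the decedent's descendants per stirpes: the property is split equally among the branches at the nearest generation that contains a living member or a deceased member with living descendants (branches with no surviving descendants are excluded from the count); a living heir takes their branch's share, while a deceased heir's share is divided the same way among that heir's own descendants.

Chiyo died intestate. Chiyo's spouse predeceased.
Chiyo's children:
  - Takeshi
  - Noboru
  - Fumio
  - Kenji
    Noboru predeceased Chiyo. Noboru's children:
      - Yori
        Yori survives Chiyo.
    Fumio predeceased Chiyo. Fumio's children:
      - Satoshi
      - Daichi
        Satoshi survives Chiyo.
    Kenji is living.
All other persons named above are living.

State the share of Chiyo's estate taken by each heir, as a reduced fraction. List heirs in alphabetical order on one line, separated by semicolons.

There is no surviving spouse, so the entire estate passes to Chiyo's descendants per stirpes.
The estate is divided into 4 equal shares of 1/4 among Takeshi, Noboru, Fumio, Kenji.
Takeshi is living and takes 1/4.
Noboru predeceased; the 1/4 allotted to Noboru's branch passes to Noboru's issue by representation.
Yori is the sole taker at this level and receives the full 1/4.
Fumio predeceased; the 1/4 allotted to Fumio's branch passes to Fumio's issue by representation.
The 1/4 is divided into 2 equal shares of 1/8 among Satoshi, Daichi.
Satoshi is living and takes 1/8.
Daichi is living and takes 1/8.
Kenji is living and takes 1/4.

Daichi 1/8; Kenji 1/4; Satoshi 1/8; Takeshi 1/4; Yori 1/4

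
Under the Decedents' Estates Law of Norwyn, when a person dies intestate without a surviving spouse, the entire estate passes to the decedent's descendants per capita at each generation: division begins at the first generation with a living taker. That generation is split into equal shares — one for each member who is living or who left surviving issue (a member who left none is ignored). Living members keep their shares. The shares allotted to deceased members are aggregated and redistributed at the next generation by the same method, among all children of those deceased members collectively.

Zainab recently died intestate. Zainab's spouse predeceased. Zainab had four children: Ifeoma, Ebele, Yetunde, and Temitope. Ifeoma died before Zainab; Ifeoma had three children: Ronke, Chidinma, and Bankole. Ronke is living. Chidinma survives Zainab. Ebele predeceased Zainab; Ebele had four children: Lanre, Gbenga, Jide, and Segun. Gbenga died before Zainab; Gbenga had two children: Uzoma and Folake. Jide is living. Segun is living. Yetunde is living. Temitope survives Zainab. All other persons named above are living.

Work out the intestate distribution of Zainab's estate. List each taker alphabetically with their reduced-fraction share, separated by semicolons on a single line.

Bankole 1/14; Chidinma 1/14; Folake 1/28; Jide 1/14; Lanre 1/14; Ronke 1/14; Segun 1/14; Temitope 1/4; Uzoma 1/28; Yetunde 1/4

There is no surviving spouse, so the entire estate passes to Zainab's descendants per capita at each generation.
At generation 1 (Ifeoma, Ebele, Yetunde, Temitope) there are 4 shares of (1)/4 = 1/4 each.
Living: Yetunde and Temitope — each takes 1/4.
Deceased: Ifeoma and Ebele. Their combined 1/2 is pooled and carried to generation 2.
At generation 2 (Ronke, Chidinma, Bankole, Lanre, Gbenga, Jide, Segun) there are 7 shares of (1/2)/7 = 1/14 each.
Living: Ronke, Chidinma, Bankole, Lanre, Jide, and Segun — each takes 1/14.
Deceased: Gbenga. That 1/14 share is carried to generation 3.
At generation 3 (Uzoma, Folake) there are 2 shares of (1/14)/2 = 1/28 each.
Living: Uzoma and Folake — each takes 1/28.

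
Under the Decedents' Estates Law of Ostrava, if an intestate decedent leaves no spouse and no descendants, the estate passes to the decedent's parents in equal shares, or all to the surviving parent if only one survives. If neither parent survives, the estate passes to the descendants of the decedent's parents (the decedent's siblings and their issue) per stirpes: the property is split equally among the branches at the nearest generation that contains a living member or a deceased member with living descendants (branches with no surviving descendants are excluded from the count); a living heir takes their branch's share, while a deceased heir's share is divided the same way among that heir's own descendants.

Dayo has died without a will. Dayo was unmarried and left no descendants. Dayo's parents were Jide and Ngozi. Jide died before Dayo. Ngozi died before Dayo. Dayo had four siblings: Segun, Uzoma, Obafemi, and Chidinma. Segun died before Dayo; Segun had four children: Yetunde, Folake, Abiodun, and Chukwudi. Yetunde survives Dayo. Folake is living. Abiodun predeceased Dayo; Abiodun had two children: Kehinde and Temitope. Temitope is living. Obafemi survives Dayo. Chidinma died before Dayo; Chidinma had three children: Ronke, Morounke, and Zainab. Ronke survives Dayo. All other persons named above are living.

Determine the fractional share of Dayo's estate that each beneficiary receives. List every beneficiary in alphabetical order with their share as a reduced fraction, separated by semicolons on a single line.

Neither parent survives and there are no descendants, so the estate passes to Dayo's siblings and their issue per stirpes.
The estate is divided into 4 equal shares of 1/4 among Segun, Uzoma, Obafemi, Chidinma.
Segun predeceased; the 1/4 allotted to Segun's branch passes to Segun's issue by representation.
The 1/4 is divided into 4 equal shares of 1/16 among Yetunde, Folake, Abiodun, Chukwudi.
Yetunde is living and takes 1/16.
Folake is living and takes 1/16.
Abiodun predeceased; the 1/16 allotted to Abiodun's branch passes to Abiodun's issue by representation.
The 1/16 is divided into 2 equal shares of 1/32 among Kehinde, Temitope.
Kehinde is living and takes 1/32.
Temitope is living and takes 1/32.
Chukwudi is living and takes 1/16.
Uzoma is living and takes 1/4.
Obafemi is living and takes 1/4.
Chidinma predeceased; the 1/4 allotted to Chidinma's branch passes to Chidinma's issue by representation.
The 1/4 is divided into 3 equal shares of 1/12 among Ronke, Morounke, Zainab.
Ronke is living and takes 1/12.
Morounke is living and takes 1/12.
Zainab is living and takes 1/12.

Chukwudi 1/16; Folake 1/16; Kehinde 1/32; Morounke 1/12; Obafemi 1/4; Ronke 1/12; Temitope 1/32; Uzoma 1/4; Yetunde 1/16; Zainab 1/12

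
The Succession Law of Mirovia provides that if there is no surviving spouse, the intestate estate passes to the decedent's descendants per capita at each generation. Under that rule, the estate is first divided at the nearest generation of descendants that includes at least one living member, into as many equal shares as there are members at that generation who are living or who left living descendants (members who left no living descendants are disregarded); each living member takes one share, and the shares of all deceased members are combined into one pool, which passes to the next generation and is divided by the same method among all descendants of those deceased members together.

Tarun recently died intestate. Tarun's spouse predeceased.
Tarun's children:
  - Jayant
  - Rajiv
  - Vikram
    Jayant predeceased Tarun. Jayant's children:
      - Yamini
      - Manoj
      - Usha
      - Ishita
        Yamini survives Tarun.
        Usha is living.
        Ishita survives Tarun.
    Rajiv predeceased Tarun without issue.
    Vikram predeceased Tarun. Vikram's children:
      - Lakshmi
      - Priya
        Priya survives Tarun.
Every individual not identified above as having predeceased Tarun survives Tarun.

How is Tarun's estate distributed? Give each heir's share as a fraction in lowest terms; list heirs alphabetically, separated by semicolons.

There is no surviving spouse, so the entire estate passes to Tarun's descendants per capita at each generation.
No one at generation 1 (Jayant, Vikram) is living; moving to the next generation.
At generation 2 (Yamini, Manoj, Usha, Ishita, Lakshmi, Priya) there are 6 shares of (1)/6 = 1/6 each.
Living: Yamini, Manoj, Usha, Ishita, Lakshmi, and Priya — each takes 1/6.

Ishita 1/6; Lakshmi 1/6; Manoj 1/6; Priya 1/6; Usha 1/6; Yamini 1/6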